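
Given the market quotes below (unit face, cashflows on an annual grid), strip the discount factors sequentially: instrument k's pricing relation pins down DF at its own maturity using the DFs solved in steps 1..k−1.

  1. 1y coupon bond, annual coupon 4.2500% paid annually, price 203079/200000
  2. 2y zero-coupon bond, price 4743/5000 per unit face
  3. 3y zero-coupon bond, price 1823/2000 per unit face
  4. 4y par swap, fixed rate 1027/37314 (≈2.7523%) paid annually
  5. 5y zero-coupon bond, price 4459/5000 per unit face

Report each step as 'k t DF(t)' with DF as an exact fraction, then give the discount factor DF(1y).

1 1 487/500
2 2 4743/5000
3 3 1823/2000
4 4 8973/10000
5 5 4459/5000
DF(1y) = 487/500 ≈ 0.974000

step 1 [1y] bond c/1=17/400: DF=(203079/200000 − 17/400·(0))/(1+17/400) = 487/500 ≈ 0.974000
step 2 [2y] zero: DF = P = 4743/5000 ≈ 0.948600
step 3 [3y] zero: DF = P = 1823/2000 ≈ 0.911500
step 4 [4y] swap r/1=1027/37314: DF=(1 − 1027/37314·(0.974000+0.948600+0.911500))/(1+1027/37314) = 8973/10000 ≈ 0.897300
step 5 [5y] zero: DF = P = 4459/5000 ≈ 0.891800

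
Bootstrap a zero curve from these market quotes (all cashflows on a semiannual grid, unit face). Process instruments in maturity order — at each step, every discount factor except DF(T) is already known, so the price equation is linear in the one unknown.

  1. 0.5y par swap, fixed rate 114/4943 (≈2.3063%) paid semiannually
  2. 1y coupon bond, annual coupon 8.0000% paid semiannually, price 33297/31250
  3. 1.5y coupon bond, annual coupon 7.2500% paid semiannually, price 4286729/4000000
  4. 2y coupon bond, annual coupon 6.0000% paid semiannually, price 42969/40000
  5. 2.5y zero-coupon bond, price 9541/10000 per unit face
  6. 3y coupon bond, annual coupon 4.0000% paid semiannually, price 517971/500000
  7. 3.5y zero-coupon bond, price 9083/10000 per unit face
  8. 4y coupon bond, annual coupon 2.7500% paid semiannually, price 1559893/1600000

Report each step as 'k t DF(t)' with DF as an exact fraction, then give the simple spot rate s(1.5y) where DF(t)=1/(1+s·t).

step 1 [0.5y] swap r/2=57/4943: DF=(1 − 57/4943·(0))/(1+57/4943) = 4943/5000 ≈ 0.988600
step 2 [1y] bond c/2=1/25: DF=(33297/31250 − 1/25·(0.988600))/(1+1/25) = 1973/2000 ≈ 0.986500
step 3 [1.5y] bond c/2=29/800: DF=(4286729/4000000 − 29/800·(0.988600+0.986500))/(1+29/800) = 9651/10000 ≈ 0.965100
step 4 [2y] bond c/2=3/100: DF=(42969/40000 − 3/100·(0.988600+0.986500+0.965100))/(1+3/100) = 9573/10000 ≈ 0.957300
step 5 [2.5y] zero: DF = P = 9541/10000 ≈ 0.954100
step 6 [3y] bond c/2=1/50: DF=(517971/500000 − 1/50·(0.988600+0.986500+0.965100+0.957300+0.954100))/(1+1/50) = 1841/2000 ≈ 0.920500
step 7 [3.5y] zero: DF = P = 9083/10000 ≈ 0.908300
step 8 [4y] bond c/2=11/800: DF=(1559893/1600000 − 11/800·(0.988600+0.986500+0.965100+0.957300+0.954100+0.920500+0.908300))/(1+11/800) = 8711/10000 ≈ 0.871100

1 1/2 4943/5000
2 1 1973/2000
3 3/2 9651/10000
4 2 9573/10000
5 5/2 9541/10000
6 3 1841/2000
7 7/2 9083/10000
8 4 8711/10000
s(1.5y) = (1/(9651/10000) − 1)/(3/2) = 698/28953 ≈ 2.4108%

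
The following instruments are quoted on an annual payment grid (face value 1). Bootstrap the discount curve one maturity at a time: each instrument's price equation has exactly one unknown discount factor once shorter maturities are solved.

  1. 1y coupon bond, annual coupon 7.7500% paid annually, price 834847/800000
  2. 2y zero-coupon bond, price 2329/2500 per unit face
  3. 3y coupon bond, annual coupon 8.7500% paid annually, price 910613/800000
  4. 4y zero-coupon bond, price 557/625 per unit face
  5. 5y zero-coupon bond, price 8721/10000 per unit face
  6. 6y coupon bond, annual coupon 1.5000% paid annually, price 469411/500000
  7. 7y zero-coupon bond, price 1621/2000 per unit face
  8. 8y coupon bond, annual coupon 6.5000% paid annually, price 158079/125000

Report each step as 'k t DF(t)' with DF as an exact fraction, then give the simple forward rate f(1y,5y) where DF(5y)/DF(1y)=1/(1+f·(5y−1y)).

step 1 [1y] bond c/1=31/400: DF=(834847/800000 − 31/400·(0))/(1+31/400) = 1937/2000 ≈ 0.968500
step 2 [2y] zero: DF = P = 2329/2500 ≈ 0.931600
step 3 [3y] bond c/1=7/80: DF=(910613/800000 − 7/80·(0.968500+0.931600))/(1+7/80) = 4469/5000 ≈ 0.893800
step 4 [4y] zero: DF = P = 557/625 ≈ 0.891200
step 5 [5y] zero: DF = P = 8721/10000 ≈ 0.872100
step 6 [6y] bond c/1=3/200: DF=(469411/500000 − 3/200·(0.968500+0.931600+0.893800+0.891200+0.872100))/(1+3/200) = 536/625 ≈ 0.857600
step 7 [7y] zero: DF = P = 1621/2000 ≈ 0.810500
step 8 [8y] bond c/1=13/200: DF=(158079/125000 − 13/200·(0.968500+0.931600+0.893800+0.891200+0.872100+0.857600+0.810500))/(1+13/200) = 323/400 ≈ 0.807500

1 1 1937/2000
2 2 2329/2500
3 3 4469/5000
4 4 557/625
5 5 8721/10000
6 6 536/625
7 7 1621/2000
8 8 323/400
f(1y,5y) = ((1937/2000)/(8721/10000) − 1)/(4) = 241/8721 ≈ 2.7634%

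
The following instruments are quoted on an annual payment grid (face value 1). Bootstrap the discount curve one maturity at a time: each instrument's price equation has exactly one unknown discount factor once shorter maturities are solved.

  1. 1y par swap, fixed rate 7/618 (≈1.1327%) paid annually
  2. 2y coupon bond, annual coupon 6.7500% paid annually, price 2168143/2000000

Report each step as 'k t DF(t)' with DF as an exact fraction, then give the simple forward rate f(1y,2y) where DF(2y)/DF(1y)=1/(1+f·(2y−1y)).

step 1 [1y] swap r/1=7/618: DF=(1 − 7/618·(0))/(1+7/618) = 618/625 ≈ 0.988800
step 2 [2y] bond c/1=27/400: DF=(2168143/2000000 − 27/400·(0.988800))/(1+27/400) = 953/1000 ≈ 0.953000

1 1 618/625
2 2 953/1000
f(1y,2y) = ((618/625)/(953/1000) − 1)/(1) = 179/4765 ≈ 3.7566%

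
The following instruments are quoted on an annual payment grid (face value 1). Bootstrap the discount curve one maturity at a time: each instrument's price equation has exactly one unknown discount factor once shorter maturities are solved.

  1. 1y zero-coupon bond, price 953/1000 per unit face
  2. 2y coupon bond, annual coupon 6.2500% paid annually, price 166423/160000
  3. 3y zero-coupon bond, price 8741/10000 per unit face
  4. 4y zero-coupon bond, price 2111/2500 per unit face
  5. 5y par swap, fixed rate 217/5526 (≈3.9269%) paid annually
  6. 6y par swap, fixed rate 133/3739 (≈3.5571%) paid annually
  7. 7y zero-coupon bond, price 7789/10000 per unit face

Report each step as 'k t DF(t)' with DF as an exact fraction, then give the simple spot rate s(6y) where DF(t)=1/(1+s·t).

1 1 953/1000
2 2 9229/10000
3 3 8741/10000
4 4 2111/2500
5 5 1033/1250
6 6 4069/5000
7 7 7789/10000
s(6y) = (1/(4069/5000) − 1)/(6) = 931/24414 ≈ 3.8134%

step 1 [1y] zero: DF = P = 953/1000 ≈ 0.953000
step 2 [2y] bond c/1=1/16: DF=(166423/160000 − 1/16·(0.953000))/(1+1/16) = 9229/10000 ≈ 0.922900
step 3 [3y] zero: DF = P = 8741/10000 ≈ 0.874100
step 4 [4y] zero: DF = P = 2111/2500 ≈ 0.844400
step 5 [5y] swap r/1=217/5526: DF=(1 − 217/5526·(0.953000+0.922900+0.874100+0.844400))/(1+217/5526) = 1033/1250 ≈ 0.826400
step 6 [6y] swap r/1=133/3739: DF=(1 − 133/3739·(0.953000+0.922900+0.874100+0.844400+0.826400))/(1+133/3739) = 4069/5000 ≈ 0.813800
step 7 [7y] zero: DF = P = 7789/10000 ≈ 0.778900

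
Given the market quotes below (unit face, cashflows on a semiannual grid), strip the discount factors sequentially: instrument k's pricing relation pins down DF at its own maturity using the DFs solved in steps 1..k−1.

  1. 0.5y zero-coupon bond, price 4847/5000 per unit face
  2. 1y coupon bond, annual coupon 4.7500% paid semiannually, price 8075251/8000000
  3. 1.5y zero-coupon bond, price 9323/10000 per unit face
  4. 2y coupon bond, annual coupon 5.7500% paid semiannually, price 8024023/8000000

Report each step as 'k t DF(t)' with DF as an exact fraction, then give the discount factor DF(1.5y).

step 1 [0.5y] zero: DF = P = 4847/5000 ≈ 0.969400
step 2 [1y] bond c/2=19/800: DF=(8075251/8000000 − 19/800·(0.969400))/(1+19/800) = 1927/2000 ≈ 0.963500
step 3 [1.5y] zero: DF = P = 9323/10000 ≈ 0.932300
step 4 [2y] bond c/2=23/800: DF=(8024023/8000000 − 23/800·(0.969400+0.963500+0.932300))/(1+23/800) = 8949/10000 ≈ 0.894900

1 1/2 4847/5000
2 1 1927/2000
3 3/2 9323/10000
4 2 8949/10000
DF(1.5y) = 9323/10000 ≈ 0.932300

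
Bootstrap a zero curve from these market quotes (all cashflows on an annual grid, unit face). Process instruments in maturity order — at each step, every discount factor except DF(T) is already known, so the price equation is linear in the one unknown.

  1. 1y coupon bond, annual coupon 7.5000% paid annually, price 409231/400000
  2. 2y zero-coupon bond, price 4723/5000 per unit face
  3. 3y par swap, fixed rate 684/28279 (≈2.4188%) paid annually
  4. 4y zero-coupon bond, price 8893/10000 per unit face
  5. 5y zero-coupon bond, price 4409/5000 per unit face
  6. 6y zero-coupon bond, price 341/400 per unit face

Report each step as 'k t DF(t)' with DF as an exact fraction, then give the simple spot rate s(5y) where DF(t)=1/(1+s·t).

1 1 9517/10000
2 2 4723/5000
3 3 2329/2500
4 4 8893/10000
5 5 4409/5000
6 6 341/400
s(5y) = (1/(4409/5000) − 1)/(5) = 591/22045 ≈ 2.6809%

step 1 [1y] bond c/1=3/40: DF=(409231/400000 − 3/40·(0))/(1+3/40) = 9517/10000 ≈ 0.951700
step 2 [2y] zero: DF = P = 4723/5000 ≈ 0.944600
step 3 [3y] swap r/1=684/28279: DF=(1 − 684/28279·(0.951700+0.944600))/(1+684/28279) = 2329/2500 ≈ 0.931600
step 4 [4y] zero: DF = P = 8893/10000 ≈ 0.889300
step 5 [5y] zero: DF = P = 4409/5000 ≈ 0.881800
step 6 [6y] zero: DF = P = 341/400 ≈ 0.852500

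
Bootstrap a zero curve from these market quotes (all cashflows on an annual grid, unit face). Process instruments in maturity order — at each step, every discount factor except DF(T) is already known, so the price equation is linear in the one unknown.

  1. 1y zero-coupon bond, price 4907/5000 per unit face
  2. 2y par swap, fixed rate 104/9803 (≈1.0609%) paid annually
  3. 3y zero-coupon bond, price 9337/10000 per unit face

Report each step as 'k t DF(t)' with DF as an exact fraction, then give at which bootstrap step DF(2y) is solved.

1 1 4907/5000
2 2 612/625
3 3 9337/10000
DF(2y) is solved at step 2

step 1 [1y] zero: DF = P = 4907/5000 ≈ 0.981400
step 2 [2y] swap r/1=104/9803: DF=(1 − 104/9803·(0.981400))/(1+104/9803) = 612/625 ≈ 0.979200
step 3 [3y] zero: DF = P = 9337/10000 ≈ 0.933700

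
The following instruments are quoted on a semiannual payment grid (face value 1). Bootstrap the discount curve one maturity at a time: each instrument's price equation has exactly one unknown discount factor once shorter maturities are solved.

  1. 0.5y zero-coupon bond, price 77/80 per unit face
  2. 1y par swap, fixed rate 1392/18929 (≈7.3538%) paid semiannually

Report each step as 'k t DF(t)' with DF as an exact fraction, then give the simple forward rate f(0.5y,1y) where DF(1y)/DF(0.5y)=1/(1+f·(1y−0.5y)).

step 1 [0.5y] zero: DF = P = 77/80 ≈ 0.962500
step 2 [1y] swap r/2=696/18929: DF=(1 − 696/18929·(0.962500))/(1+696/18929) = 1163/1250 ≈ 0.930400

1 1/2 77/80
2 1 1163/1250
f(0.5y,1y) = ((77/80)/(1163/1250) − 1)/(1/2) = 321/4652 ≈ 6.9003%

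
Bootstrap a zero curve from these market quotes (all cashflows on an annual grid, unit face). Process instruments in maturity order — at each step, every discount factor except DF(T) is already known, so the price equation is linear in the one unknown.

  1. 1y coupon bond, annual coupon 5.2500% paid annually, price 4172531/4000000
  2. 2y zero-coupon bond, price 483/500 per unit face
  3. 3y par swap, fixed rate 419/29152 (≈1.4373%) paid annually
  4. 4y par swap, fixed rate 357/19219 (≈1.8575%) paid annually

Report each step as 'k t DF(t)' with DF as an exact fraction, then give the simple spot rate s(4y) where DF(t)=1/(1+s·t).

1 1 9911/10000
2 2 483/500
3 3 9581/10000
4 4 4643/5000
s(4y) = (1/(4643/5000) − 1)/(4) = 357/18572 ≈ 1.9222%

step 1 [1y] bond c/1=21/400: DF=(4172531/4000000 − 21/400·(0))/(1+21/400) = 9911/10000 ≈ 0.991100
step 2 [2y] zero: DF = P = 483/500 ≈ 0.966000
step 3 [3y] swap r/1=419/29152: DF=(1 − 419/29152·(0.991100+0.966000))/(1+419/29152) = 9581/10000 ≈ 0.958100
step 4 [4y] swap r/1=357/19219: DF=(1 − 357/19219·(0.991100+0.966000+0.958100))/(1+357/19219) = 4643/5000 ≈ 0.928600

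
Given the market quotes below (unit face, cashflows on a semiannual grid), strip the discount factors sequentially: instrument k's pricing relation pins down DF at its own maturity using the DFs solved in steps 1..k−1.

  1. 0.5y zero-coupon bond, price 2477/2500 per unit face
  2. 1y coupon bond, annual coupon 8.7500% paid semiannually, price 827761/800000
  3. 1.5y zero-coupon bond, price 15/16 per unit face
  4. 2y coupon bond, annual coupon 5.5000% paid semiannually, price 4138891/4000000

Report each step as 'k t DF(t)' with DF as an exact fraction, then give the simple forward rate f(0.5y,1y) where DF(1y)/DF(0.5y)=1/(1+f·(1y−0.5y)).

step 1 [0.5y] zero: DF = P = 2477/2500 ≈ 0.990800
step 2 [1y] bond c/2=7/160: DF=(827761/800000 − 7/160·(0.990800))/(1+7/160) = 4749/5000 ≈ 0.949800
step 3 [1.5y] zero: DF = P = 15/16 ≈ 0.937500
step 4 [2y] bond c/2=11/400: DF=(4138891/4000000 − 11/400·(0.990800+0.949800+0.937500))/(1+11/400) = 93/100 ≈ 0.930000

1 1/2 2477/2500
2 1 4749/5000
3 3/2 15/16
4 2 93/100
f(0.5y,1y) = ((2477/2500)/(4749/5000) − 1)/(1/2) = 410/4749 ≈ 8.6334%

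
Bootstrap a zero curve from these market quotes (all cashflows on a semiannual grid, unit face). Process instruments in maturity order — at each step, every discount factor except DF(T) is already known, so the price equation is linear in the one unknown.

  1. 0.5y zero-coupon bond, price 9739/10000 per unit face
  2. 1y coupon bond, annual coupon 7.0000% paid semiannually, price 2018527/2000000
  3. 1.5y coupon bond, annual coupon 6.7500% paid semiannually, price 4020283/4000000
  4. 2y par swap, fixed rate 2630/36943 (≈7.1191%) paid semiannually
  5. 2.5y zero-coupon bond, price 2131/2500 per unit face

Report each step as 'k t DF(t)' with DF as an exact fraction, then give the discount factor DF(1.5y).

step 1 [0.5y] zero: DF = P = 9739/10000 ≈ 0.973900
step 2 [1y] bond c/2=7/200: DF=(2018527/2000000 − 7/200·(0.973900))/(1+7/200) = 4711/5000 ≈ 0.942200
step 3 [1.5y] bond c/2=27/800: DF=(4020283/4000000 − 27/800·(0.973900+0.942200))/(1+27/800) = 9097/10000 ≈ 0.909700
step 4 [2y] swap r/2=1315/36943: DF=(1 − 1315/36943·(0.973900+0.942200+0.909700))/(1+1315/36943) = 1737/2000 ≈ 0.868500
step 5 [2.5y] zero: DF = P = 2131/2500 ≈ 0.852400

1 1/2 9739/10000
2 1 4711/5000
3 3/2 9097/10000
4 2 1737/2000
5 5/2 2131/2500
DF(1.5y) = 9097/10000 ≈ 0.909700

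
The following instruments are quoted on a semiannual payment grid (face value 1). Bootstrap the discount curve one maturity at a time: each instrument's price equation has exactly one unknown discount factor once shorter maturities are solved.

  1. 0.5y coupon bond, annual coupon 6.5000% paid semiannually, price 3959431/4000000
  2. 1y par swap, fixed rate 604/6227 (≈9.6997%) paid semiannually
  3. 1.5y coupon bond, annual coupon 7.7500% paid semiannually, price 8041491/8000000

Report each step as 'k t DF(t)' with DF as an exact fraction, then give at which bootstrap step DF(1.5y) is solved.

1 1/2 9587/10000
2 1 4547/5000
3 3/2 449/500
DF(1.5y) is solved at step 3

step 1 [0.5y] bond c/2=13/400: DF=(3959431/4000000 − 13/400·(0))/(1+13/400) = 9587/10000 ≈ 0.958700
step 2 [1y] swap r/2=302/6227: DF=(1 − 302/6227·(0.958700))/(1+302/6227) = 4547/5000 ≈ 0.909400
step 3 [1.5y] bond c/2=31/800: DF=(8041491/8000000 − 31/800·(0.958700+0.909400))/(1+31/800) = 449/500 ≈ 0.898000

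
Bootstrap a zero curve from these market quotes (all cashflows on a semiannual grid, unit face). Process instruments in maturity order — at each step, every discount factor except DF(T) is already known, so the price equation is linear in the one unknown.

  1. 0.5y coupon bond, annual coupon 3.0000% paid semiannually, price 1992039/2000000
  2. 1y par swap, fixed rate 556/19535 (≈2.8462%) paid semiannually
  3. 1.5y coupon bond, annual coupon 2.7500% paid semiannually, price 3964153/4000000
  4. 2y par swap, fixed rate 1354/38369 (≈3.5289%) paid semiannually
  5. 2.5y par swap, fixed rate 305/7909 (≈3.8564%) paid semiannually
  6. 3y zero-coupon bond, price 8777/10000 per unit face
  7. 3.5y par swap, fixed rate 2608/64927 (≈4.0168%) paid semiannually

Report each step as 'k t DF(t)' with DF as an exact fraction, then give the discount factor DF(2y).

step 1 [0.5y] bond c/2=3/200: DF=(1992039/2000000 − 3/200·(0))/(1+3/200) = 9813/10000 ≈ 0.981300
step 2 [1y] swap r/2=278/19535: DF=(1 − 278/19535·(0.981300))/(1+278/19535) = 4861/5000 ≈ 0.972200
step 3 [1.5y] bond c/2=11/800: DF=(3964153/4000000 − 11/800·(0.981300+0.972200))/(1+11/800) = 9511/10000 ≈ 0.951100
step 4 [2y] swap r/2=677/38369: DF=(1 − 677/38369·(0.981300+0.972200+0.951100))/(1+677/38369) = 9323/10000 ≈ 0.932300
step 5 [2.5y] swap r/2=305/15818: DF=(1 − 305/15818·(0.981300+0.972200+0.951100+0.932300))/(1+305/15818) = 1817/2000 ≈ 0.908500
step 6 [3y] zero: DF = P = 8777/10000 ≈ 0.877700
step 7 [3.5y] swap r/2=1304/64927: DF=(1 − 1304/64927·(0.981300+0.972200+0.951100+0.932300+0.908500+0.877700))/(1+1304/64927) = 1087/1250 ≈ 0.869600

1 1/2 9813/10000
2 1 4861/5000
3 3/2 9511/10000
4 2 9323/10000
5 5/2 1817/2000
6 3 8777/10000
7 7/2 1087/1250
DF(2y) = 9323/10000 ≈ 0.932300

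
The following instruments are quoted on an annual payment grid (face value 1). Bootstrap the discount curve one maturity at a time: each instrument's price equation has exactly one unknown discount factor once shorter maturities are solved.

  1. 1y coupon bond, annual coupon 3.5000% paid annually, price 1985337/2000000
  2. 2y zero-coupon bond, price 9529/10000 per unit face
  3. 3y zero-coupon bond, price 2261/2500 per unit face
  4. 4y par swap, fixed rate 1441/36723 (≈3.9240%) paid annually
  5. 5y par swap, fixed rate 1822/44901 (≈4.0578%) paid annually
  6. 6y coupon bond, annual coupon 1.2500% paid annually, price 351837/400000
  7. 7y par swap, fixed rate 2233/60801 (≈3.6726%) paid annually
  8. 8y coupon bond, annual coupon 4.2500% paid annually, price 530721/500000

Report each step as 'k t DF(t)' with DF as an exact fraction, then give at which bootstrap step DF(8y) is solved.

1 1 9591/10000
2 2 9529/10000
3 3 2261/2500
4 4 8559/10000
5 5 4089/5000
6 6 8133/10000
7 7 7767/10000
8 8 7703/10000
DF(8y) is solved at step 8

step 1 [1y] bond c/1=7/200: DF=(1985337/2000000 − 7/200·(0))/(1+7/200) = 9591/10000 ≈ 0.959100
step 2 [2y] zero: DF = P = 9529/10000 ≈ 0.952900
step 3 [3y] zero: DF = P = 2261/2500 ≈ 0.904400
step 4 [4y] swap r/1=1441/36723: DF=(1 − 1441/36723·(0.959100+0.952900+0.904400))/(1+1441/36723) = 8559/10000 ≈ 0.855900
step 5 [5y] swap r/1=1822/44901: DF=(1 − 1822/44901·(0.959100+0.952900+0.904400+0.855900))/(1+1822/44901) = 4089/5000 ≈ 0.817800
step 6 [6y] bond c/1=1/80: DF=(351837/400000 − 1/80·(0.959100+0.952900+0.904400+0.855900+0.817800))/(1+1/80) = 8133/10000 ≈ 0.813300
step 7 [7y] swap r/1=2233/60801: DF=(1 − 2233/60801·(0.959100+0.952900+0.904400+0.855900+0.817800+0.813300))/(1+2233/60801) = 7767/10000 ≈ 0.776700
step 8 [8y] bond c/1=17/400: DF=(530721/500000 − 17/400·(0.959100+0.952900+0.904400+0.855900+0.817800+0.813300+0.776700))/(1+17/400) = 7703/10000 ≈ 0.770300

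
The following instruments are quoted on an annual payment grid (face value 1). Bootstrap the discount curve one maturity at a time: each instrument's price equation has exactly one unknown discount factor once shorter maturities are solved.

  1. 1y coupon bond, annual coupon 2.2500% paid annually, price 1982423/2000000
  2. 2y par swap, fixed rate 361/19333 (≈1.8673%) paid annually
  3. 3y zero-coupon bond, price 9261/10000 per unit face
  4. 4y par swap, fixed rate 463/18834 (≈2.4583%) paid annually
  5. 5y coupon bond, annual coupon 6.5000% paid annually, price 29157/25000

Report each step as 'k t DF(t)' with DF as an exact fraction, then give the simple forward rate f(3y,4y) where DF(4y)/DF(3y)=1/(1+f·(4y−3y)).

step 1 [1y] bond c/1=9/400: DF=(1982423/2000000 − 9/400·(0))/(1+9/400) = 4847/5000 ≈ 0.969400
step 2 [2y] swap r/1=361/19333: DF=(1 − 361/19333·(0.969400))/(1+361/19333) = 9639/10000 ≈ 0.963900
step 3 [3y] zero: DF = P = 9261/10000 ≈ 0.926100
step 4 [4y] swap r/1=463/18834: DF=(1 − 463/18834·(0.969400+0.963900+0.926100))/(1+463/18834) = 4537/5000 ≈ 0.907400
step 5 [5y] bond c/1=13/200: DF=(29157/25000 − 13/200·(0.969400+0.963900+0.926100+0.907400))/(1+13/200) = 2163/2500 ≈ 0.865200

1 1 4847/5000
2 2 9639/10000
3 3 9261/10000
4 4 4537/5000
5 5 2163/2500
f(3y,4y) = ((9261/10000)/(4537/5000) − 1)/(1) = 187/9074 ≈ 2.0608%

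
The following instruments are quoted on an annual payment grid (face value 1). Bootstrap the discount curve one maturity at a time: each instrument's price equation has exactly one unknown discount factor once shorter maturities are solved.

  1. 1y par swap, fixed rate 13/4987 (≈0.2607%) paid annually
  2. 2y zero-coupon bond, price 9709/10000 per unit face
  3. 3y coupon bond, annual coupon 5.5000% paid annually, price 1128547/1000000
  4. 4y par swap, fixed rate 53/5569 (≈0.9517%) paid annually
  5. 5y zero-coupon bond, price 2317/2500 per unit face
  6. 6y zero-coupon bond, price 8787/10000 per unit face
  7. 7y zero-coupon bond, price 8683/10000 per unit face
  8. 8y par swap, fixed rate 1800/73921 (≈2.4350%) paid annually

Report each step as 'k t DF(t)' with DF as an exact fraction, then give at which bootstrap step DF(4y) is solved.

1 1 4987/5000
2 2 9709/10000
3 3 9671/10000
4 4 9629/10000
5 5 2317/2500
6 6 8787/10000
7 7 8683/10000
8 8 41/50
DF(4y) is solved at step 4

step 1 [1y] swap r/1=13/4987: DF=(1 − 13/4987·(0))/(1+13/4987) = 4987/5000 ≈ 0.997400
step 2 [2y] zero: DF = P = 9709/10000 ≈ 0.970900
step 3 [3y] bond c/1=11/200: DF=(1128547/1000000 − 11/200·(0.997400+0.970900))/(1+11/200) = 9671/10000 ≈ 0.967100
step 4 [4y] swap r/1=53/5569: DF=(1 − 53/5569·(0.997400+0.970900+0.967100))/(1+53/5569) = 9629/10000 ≈ 0.962900
step 5 [5y] zero: DF = P = 2317/2500 ≈ 0.926800
step 6 [6y] zero: DF = P = 8787/10000 ≈ 0.878700
step 7 [7y] zero: DF = P = 8683/10000 ≈ 0.868300
step 8 [8y] swap r/1=1800/73921: DF=(1 − 1800/73921·(0.997400+0.970900+0.967100+0.962900+0.926800+0.878700+0.868300))/(1+1800/73921) = 41/50 ≈ 0.820000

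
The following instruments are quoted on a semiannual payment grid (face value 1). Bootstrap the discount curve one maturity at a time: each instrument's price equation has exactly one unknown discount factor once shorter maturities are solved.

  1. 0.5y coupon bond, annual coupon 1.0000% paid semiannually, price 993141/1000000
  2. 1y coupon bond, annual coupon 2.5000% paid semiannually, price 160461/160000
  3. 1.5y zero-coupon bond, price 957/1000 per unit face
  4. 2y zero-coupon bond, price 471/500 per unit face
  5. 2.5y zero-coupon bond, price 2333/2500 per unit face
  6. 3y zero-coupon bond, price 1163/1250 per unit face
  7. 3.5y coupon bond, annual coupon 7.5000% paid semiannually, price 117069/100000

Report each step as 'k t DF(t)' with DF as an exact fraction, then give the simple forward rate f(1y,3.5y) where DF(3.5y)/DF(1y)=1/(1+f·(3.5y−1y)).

1 1/2 4941/5000
2 1 9783/10000
3 3/2 957/1000
4 2 471/500
5 5/2 2333/2500
6 3 1163/1250
7 7/2 9213/10000
f(1y,3.5y) = ((9783/10000)/(9213/10000) − 1)/(5/2) = 76/3071 ≈ 2.4748%

step 1 [0.5y] bond c/2=1/200: DF=(993141/1000000 − 1/200·(0))/(1+1/200) = 4941/5000 ≈ 0.988200
step 2 [1y] bond c/2=1/80: DF=(160461/160000 − 1/80·(0.988200))/(1+1/80) = 9783/10000 ≈ 0.978300
step 3 [1.5y] zero: DF = P = 957/1000 ≈ 0.957000
step 4 [2y] zero: DF = P = 471/500 ≈ 0.942000
step 5 [2.5y] zero: DF = P = 2333/2500 ≈ 0.933200
step 6 [3y] zero: DF = P = 1163/1250 ≈ 0.930400
step 7 [3.5y] bond c/2=3/80: DF=(117069/100000 − 3/80·(0.988200+0.978300+0.957000+0.942000+0.933200+0.930400))/(1+3/80) = 9213/10000 ≈ 0.921300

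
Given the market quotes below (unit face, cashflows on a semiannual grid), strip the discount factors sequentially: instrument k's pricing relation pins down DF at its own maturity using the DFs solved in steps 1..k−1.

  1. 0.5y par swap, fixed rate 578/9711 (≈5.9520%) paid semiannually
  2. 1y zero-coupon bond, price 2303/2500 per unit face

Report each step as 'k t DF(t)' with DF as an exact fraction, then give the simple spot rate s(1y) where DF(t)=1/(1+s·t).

step 1 [0.5y] swap r/2=289/9711: DF=(1 − 289/9711·(0))/(1+289/9711) = 9711/10000 ≈ 0.971100
step 2 [1y] zero: DF = P = 2303/2500 ≈ 0.921200

1 1/2 9711/10000
2 1 2303/2500
s(1y) = (1/(2303/2500) − 1)/(1) = 197/2303 ≈ 8.5541%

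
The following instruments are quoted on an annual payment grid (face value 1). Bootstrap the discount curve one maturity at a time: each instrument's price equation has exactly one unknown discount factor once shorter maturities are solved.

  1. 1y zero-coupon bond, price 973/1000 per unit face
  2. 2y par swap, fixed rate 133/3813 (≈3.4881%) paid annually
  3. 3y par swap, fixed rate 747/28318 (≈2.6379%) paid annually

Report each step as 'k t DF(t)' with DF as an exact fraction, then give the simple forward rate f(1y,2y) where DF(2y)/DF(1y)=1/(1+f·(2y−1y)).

step 1 [1y] zero: DF = P = 973/1000 ≈ 0.973000
step 2 [2y] swap r/1=133/3813: DF=(1 − 133/3813·(0.973000))/(1+133/3813) = 1867/2000 ≈ 0.933500
step 3 [3y] swap r/1=747/28318: DF=(1 − 747/28318·(0.973000+0.933500))/(1+747/28318) = 9253/10000 ≈ 0.925300

1 1 973/1000
2 2 1867/2000
3 3 9253/10000
f(1y,2y) = ((973/1000)/(1867/2000) − 1)/(1) = 79/1867 ≈ 4.2314%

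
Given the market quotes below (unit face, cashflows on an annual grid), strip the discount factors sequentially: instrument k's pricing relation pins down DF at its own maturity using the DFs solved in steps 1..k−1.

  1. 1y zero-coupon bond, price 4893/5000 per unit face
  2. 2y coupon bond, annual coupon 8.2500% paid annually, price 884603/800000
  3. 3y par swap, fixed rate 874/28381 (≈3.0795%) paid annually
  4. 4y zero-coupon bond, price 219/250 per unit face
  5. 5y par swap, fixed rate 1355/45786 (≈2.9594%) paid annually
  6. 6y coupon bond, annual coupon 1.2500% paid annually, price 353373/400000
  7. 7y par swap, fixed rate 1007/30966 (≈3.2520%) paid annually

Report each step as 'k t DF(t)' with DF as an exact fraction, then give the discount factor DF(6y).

1 1 4893/5000
2 2 9469/10000
3 3 4563/5000
4 4 219/250
5 5 1729/2000
6 6 102/125
7 7 3993/5000
DF(6y) = 102/125 ≈ 0.816000

step 1 [1y] zero: DF = P = 4893/5000 ≈ 0.978600
step 2 [2y] bond c/1=33/400: DF=(884603/800000 − 33/400·(0.978600))/(1+33/400) = 9469/10000 ≈ 0.946900
step 3 [3y] swap r/1=874/28381: DF=(1 − 874/28381·(0.978600+0.946900))/(1+874/28381) = 4563/5000 ≈ 0.912600
step 4 [4y] zero: DF = P = 219/250 ≈ 0.876000
step 5 [5y] swap r/1=1355/45786: DF=(1 − 1355/45786·(0.978600+0.946900+0.912600+0.876000))/(1+1355/45786) = 1729/2000 ≈ 0.864500
step 6 [6y] bond c/1=1/80: DF=(353373/400000 − 1/80·(0.978600+0.946900+0.912600+0.876000+0.864500))/(1+1/80) = 102/125 ≈ 0.816000
step 7 [7y] swap r/1=1007/30966: DF=(1 − 1007/30966·(0.978600+0.946900+0.912600+0.876000+0.864500+0.816000))/(1+1007/30966) = 3993/5000 ≈ 0.798600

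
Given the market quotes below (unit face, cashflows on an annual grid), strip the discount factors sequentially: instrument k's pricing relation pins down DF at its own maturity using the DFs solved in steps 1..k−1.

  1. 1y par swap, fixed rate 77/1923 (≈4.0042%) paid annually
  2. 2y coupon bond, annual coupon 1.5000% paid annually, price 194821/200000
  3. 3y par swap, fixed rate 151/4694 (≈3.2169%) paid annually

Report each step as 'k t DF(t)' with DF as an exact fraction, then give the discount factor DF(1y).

1 1 1923/2000
2 2 1891/2000
3 3 4547/5000
DF(1y) = 1923/2000 ≈ 0.961500

step 1 [1y] swap r/1=77/1923: DF=(1 − 77/1923·(0))/(1+77/1923) = 1923/2000 ≈ 0.961500
step 2 [2y] bond c/1=3/200: DF=(194821/200000 − 3/200·(0.961500))/(1+3/200) = 1891/2000 ≈ 0.945500
step 3 [3y] swap r/1=151/4694: DF=(1 − 151/4694·(0.961500+0.945500))/(1+151/4694) = 4547/5000 ≈ 0.909400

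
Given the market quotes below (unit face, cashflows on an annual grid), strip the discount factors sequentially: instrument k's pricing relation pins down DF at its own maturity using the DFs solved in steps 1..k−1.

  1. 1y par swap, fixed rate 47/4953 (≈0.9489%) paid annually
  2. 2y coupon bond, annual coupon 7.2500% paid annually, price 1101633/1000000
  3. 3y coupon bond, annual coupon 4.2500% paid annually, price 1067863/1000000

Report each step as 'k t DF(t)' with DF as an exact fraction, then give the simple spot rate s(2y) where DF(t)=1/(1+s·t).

step 1 [1y] swap r/1=47/4953: DF=(1 − 47/4953·(0))/(1+47/4953) = 4953/5000 ≈ 0.990600
step 2 [2y] bond c/1=29/400: DF=(1101633/1000000 − 29/400·(0.990600))/(1+29/400) = 4801/5000 ≈ 0.960200
step 3 [3y] bond c/1=17/400: DF=(1067863/1000000 − 17/400·(0.990600+0.960200))/(1+17/400) = 1181/1250 ≈ 0.944800

1 1 4953/5000
2 2 4801/5000
3 3 1181/1250
s(2y) = (1/(4801/5000) − 1)/(2) = 199/9602 ≈ 2.0725%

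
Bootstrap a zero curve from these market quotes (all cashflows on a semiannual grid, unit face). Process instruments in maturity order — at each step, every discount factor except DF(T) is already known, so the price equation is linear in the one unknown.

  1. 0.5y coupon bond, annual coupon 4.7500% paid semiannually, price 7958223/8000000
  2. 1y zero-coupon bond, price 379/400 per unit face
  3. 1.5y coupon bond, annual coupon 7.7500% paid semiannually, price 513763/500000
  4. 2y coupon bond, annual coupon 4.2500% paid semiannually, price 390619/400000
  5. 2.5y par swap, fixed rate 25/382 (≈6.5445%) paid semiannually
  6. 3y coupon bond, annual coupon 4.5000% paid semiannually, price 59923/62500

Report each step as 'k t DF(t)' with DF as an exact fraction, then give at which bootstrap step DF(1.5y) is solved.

step 1 [0.5y] bond c/2=19/800: DF=(7958223/8000000 − 19/800·(0))/(1+19/800) = 9717/10000 ≈ 0.971700
step 2 [1y] zero: DF = P = 379/400 ≈ 0.947500
step 3 [1.5y] bond c/2=31/800: DF=(513763/500000 − 31/800·(0.971700+0.947500))/(1+31/800) = 1147/1250 ≈ 0.917600
step 4 [2y] bond c/2=17/800: DF=(390619/400000 − 17/800·(0.971700+0.947500+0.917600))/(1+17/800) = 2243/2500 ≈ 0.897200
step 5 [2.5y] swap r/2=25/764: DF=(1 − 25/764·(0.971700+0.947500+0.917600+0.897200))/(1+25/764) = 17/20 ≈ 0.850000
step 6 [3y] bond c/2=9/400: DF=(59923/62500 − 9/400·(0.971700+0.947500+0.917600+0.897200+0.850000))/(1+9/400) = 523/625 ≈ 0.836800

1 1/2 9717/10000
2 1 379/400
3 3/2 1147/1250
4 2 2243/2500
5 5/2 17/20
6 3 523/625
DF(1.5y) is solved at step 3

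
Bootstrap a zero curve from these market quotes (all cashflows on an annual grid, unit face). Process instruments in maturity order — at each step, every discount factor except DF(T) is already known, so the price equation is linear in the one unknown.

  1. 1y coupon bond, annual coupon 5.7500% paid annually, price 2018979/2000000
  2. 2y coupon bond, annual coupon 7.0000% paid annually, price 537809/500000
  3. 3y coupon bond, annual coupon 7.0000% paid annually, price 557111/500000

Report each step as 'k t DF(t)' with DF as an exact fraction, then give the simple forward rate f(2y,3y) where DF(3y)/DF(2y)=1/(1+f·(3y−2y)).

1 1 4773/5000
2 2 2357/2500
3 3 2293/2500
f(2y,3y) = ((2357/2500)/(2293/2500) − 1)/(1) = 64/2293 ≈ 2.7911%

step 1 [1y] bond c/1=23/400: DF=(2018979/2000000 − 23/400·(0))/(1+23/400) = 4773/5000 ≈ 0.954600
step 2 [2y] bond c/1=7/100: DF=(537809/500000 − 7/100·(0.954600))/(1+7/100) = 2357/2500 ≈ 0.942800
step 3 [3y] bond c/1=7/100: DF=(557111/500000 − 7/100·(0.954600+0.942800))/(1+7/100) = 2293/2500 ≈ 0.917200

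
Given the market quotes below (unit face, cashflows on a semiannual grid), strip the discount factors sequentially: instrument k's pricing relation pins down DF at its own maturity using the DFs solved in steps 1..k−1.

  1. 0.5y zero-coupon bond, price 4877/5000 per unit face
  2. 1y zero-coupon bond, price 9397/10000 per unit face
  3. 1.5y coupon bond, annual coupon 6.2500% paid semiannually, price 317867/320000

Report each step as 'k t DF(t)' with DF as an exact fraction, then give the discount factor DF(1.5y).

1 1/2 4877/5000
2 1 9397/10000
3 3/2 2263/2500
DF(1.5y) = 2263/2500 ≈ 0.905200

step 1 [0.5y] zero: DF = P = 4877/5000 ≈ 0.975400
step 2 [1y] zero: DF = P = 9397/10000 ≈ 0.939700
step 3 [1.5y] bond c/2=1/32: DF=(317867/320000 − 1/32·(0.975400+0.939700))/(1+1/32) = 2263/2500 ≈ 0.905200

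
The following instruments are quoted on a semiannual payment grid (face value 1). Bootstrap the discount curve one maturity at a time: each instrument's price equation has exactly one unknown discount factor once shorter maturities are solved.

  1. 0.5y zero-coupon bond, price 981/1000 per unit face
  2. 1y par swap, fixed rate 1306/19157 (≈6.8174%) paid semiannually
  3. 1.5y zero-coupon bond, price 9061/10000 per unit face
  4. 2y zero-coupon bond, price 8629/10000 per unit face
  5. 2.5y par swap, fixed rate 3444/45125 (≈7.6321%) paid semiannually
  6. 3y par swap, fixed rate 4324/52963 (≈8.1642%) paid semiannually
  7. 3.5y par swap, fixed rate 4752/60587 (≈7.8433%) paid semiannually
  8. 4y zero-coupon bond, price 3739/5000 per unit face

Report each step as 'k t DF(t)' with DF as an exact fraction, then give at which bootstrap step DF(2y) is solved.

1 1/2 981/1000
2 1 9347/10000
3 3/2 9061/10000
4 2 8629/10000
5 5/2 4139/5000
6 3 3919/5000
7 7/2 953/1250
8 4 3739/5000
DF(2y) is solved at step 4

step 1 [0.5y] zero: DF = P = 981/1000 ≈ 0.981000
step 2 [1y] swap r/2=653/19157: DF=(1 − 653/19157·(0.981000))/(1+653/19157) = 9347/10000 ≈ 0.934700
step 3 [1.5y] zero: DF = P = 9061/10000 ≈ 0.906100
step 4 [2y] zero: DF = P = 8629/10000 ≈ 0.862900
step 5 [2.5y] swap r/2=1722/45125: DF=(1 − 1722/45125·(0.981000+0.934700+0.906100+0.862900))/(1+1722/45125) = 4139/5000 ≈ 0.827800
step 6 [3y] swap r/2=2162/52963: DF=(1 − 2162/52963·(0.981000+0.934700+0.906100+0.862900+0.827800))/(1+2162/52963) = 3919/5000 ≈ 0.783800
step 7 [3.5y] swap r/2=2376/60587: DF=(1 − 2376/60587·(0.981000+0.934700+0.906100+0.862900+0.827800+0.783800))/(1+2376/60587) = 953/1250 ≈ 0.762400
step 8 [4y] zero: DF = P = 3739/5000 ≈ 0.747800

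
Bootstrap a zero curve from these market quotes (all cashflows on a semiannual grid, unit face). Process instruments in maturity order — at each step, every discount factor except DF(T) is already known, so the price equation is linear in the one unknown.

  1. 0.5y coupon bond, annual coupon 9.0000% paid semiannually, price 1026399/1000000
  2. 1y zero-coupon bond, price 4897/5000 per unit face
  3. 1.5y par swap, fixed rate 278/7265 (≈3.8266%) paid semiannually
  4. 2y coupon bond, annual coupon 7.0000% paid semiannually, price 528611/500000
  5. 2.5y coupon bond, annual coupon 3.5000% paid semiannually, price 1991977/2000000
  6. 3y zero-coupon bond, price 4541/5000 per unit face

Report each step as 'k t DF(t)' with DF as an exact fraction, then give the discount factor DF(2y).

step 1 [0.5y] bond c/2=9/200: DF=(1026399/1000000 − 9/200·(0))/(1+9/200) = 4911/5000 ≈ 0.982200
step 2 [1y] zero: DF = P = 4897/5000 ≈ 0.979400
step 3 [1.5y] swap r/2=139/7265: DF=(1 − 139/7265·(0.982200+0.979400))/(1+139/7265) = 2361/2500 ≈ 0.944400
step 4 [2y] bond c/2=7/200: DF=(528611/500000 − 7/200·(0.982200+0.979400+0.944400))/(1+7/200) = 577/625 ≈ 0.923200
step 5 [2.5y] bond c/2=7/400: DF=(1991977/2000000 − 7/400·(0.982200+0.979400+0.944400+0.923200))/(1+7/400) = 913/1000 ≈ 0.913000
step 6 [3y] zero: DF = P = 4541/5000 ≈ 0.908200

1 1/2 4911/5000
2 1 4897/5000
3 3/2 2361/2500
4 2 577/625
5 5/2 913/1000
6 3 4541/5000
DF(2y) = 577/625 ≈ 0.923200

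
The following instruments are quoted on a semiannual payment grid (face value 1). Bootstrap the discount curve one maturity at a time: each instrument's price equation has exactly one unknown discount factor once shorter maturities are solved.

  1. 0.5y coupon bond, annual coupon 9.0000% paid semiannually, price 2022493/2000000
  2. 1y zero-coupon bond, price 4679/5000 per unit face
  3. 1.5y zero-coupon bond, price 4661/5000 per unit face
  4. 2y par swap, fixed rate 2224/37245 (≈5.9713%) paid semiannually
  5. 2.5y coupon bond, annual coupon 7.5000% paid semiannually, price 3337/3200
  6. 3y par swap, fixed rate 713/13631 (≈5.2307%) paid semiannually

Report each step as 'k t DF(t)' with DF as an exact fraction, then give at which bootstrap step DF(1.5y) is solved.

step 1 [0.5y] bond c/2=9/200: DF=(2022493/2000000 − 9/200·(0))/(1+9/200) = 9677/10000 ≈ 0.967700
step 2 [1y] zero: DF = P = 4679/5000 ≈ 0.935800
step 3 [1.5y] zero: DF = P = 4661/5000 ≈ 0.932200
step 4 [2y] swap r/2=1112/37245: DF=(1 − 1112/37245·(0.967700+0.935800+0.932200))/(1+1112/37245) = 1111/1250 ≈ 0.888800
step 5 [2.5y] bond c/2=3/80: DF=(3337/3200 − 3/80·(0.967700+0.935800+0.932200+0.888800))/(1+3/80) = 1741/2000 ≈ 0.870500
step 6 [3y] swap r/2=713/27262: DF=(1 − 713/27262·(0.967700+0.935800+0.932200+0.888800+0.870500))/(1+713/27262) = 4287/5000 ≈ 0.857400

1 1/2 9677/10000
2 1 4679/5000
3 3/2 4661/5000
4 2 1111/1250
5 5/2 1741/2000
6 3 4287/5000
DF(1.5y) is solved at step 3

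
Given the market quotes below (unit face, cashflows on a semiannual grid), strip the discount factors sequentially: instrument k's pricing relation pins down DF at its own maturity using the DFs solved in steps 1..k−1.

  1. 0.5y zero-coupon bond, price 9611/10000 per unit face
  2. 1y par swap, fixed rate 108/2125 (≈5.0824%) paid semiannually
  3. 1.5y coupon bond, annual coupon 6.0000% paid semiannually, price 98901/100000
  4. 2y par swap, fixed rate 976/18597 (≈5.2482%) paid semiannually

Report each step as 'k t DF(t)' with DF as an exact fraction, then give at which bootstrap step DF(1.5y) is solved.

1 1/2 9611/10000
2 1 4757/5000
3 3/2 1809/2000
4 2 564/625
DF(1.5y) is solved at step 3

step 1 [0.5y] zero: DF = P = 9611/10000 ≈ 0.961100
step 2 [1y] swap r/2=54/2125: DF=(1 − 54/2125·(0.961100))/(1+54/2125) = 4757/5000 ≈ 0.951400
step 3 [1.5y] bond c/2=3/100: DF=(98901/100000 − 3/100·(0.961100+0.951400))/(1+3/100) = 1809/2000 ≈ 0.904500
step 4 [2y] swap r/2=488/18597: DF=(1 − 488/18597·(0.961100+0.951400+0.904500))/(1+488/18597) = 564/625 ≈ 0.902400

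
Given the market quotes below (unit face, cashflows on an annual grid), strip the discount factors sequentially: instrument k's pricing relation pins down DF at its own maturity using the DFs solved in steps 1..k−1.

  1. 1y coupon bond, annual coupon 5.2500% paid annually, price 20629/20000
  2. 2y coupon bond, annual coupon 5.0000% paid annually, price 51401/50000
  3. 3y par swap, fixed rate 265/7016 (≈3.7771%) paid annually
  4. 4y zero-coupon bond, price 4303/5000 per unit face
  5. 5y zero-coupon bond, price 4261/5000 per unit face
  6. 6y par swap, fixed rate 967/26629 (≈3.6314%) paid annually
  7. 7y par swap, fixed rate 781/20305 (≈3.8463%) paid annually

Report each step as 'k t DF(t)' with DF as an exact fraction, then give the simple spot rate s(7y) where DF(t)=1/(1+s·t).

step 1 [1y] bond c/1=21/400: DF=(20629/20000 − 21/400·(0))/(1+21/400) = 49/50 ≈ 0.980000
step 2 [2y] bond c/1=1/20: DF=(51401/50000 − 1/20·(0.980000))/(1+1/20) = 2331/2500 ≈ 0.932400
step 3 [3y] swap r/1=265/7016: DF=(1 − 265/7016·(0.980000+0.932400))/(1+265/7016) = 447/500 ≈ 0.894000
step 4 [4y] zero: DF = P = 4303/5000 ≈ 0.860600
step 5 [5y] zero: DF = P = 4261/5000 ≈ 0.852200
step 6 [6y] swap r/1=967/26629: DF=(1 − 967/26629·(0.980000+0.932400+0.894000+0.860600+0.852200))/(1+967/26629) = 4033/5000 ≈ 0.806600
step 7 [7y] swap r/1=781/20305: DF=(1 − 781/20305·(0.980000+0.932400+0.894000+0.860600+0.852200+0.806600))/(1+781/20305) = 7657/10000 ≈ 0.765700

1 1 49/50
2 2 2331/2500
3 3 447/500
4 4 4303/5000
5 5 4261/5000
6 6 4033/5000
7 7 7657/10000
s(7y) = (1/(7657/10000) − 1)/(7) = 2343/53599 ≈ 4.3714%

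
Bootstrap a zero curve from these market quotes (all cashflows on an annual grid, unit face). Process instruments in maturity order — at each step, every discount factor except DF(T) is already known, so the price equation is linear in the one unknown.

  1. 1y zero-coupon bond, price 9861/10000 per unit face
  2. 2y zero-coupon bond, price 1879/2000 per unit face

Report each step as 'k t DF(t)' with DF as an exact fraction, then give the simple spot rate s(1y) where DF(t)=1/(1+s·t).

step 1 [1y] zero: DF = P = 9861/10000 ≈ 0.986100
step 2 [2y] zero: DF = P = 1879/2000 ≈ 0.939500

1 1 9861/10000
2 2 1879/2000
s(1y) = (1/(9861/10000) − 1)/(1) = 139/9861 ≈ 1.4096%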